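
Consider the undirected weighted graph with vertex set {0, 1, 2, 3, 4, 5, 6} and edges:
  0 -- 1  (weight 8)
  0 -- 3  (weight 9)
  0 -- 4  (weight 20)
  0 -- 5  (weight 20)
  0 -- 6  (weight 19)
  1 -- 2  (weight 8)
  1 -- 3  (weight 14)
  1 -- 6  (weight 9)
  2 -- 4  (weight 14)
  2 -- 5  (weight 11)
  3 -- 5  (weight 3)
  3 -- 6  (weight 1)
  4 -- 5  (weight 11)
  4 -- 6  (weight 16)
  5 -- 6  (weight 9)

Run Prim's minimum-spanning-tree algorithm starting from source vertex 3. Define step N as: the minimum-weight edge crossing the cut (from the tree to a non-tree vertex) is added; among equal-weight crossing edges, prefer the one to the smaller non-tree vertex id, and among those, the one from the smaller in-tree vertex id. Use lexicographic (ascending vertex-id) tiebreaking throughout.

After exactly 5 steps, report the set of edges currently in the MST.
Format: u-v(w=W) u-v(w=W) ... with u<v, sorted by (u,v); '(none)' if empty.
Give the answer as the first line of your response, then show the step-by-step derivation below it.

0-1(w=8) 0-3(w=9) 1-2(w=8) 3-5(w=3) 3-6(w=1)

step 1: add edge 3-6 (w=1); MST = {3-6(w=1)}
step 2: add edge 3-5 (w=3); MST = {3-5(w=3) 3-6(w=1)}
step 3: add edge 0-3 (w=9); MST = {0-3(w=9) 3-5(w=3) 3-6(w=1)}
step 4: add edge 0-1 (w=8); MST = {0-1(w=8) 0-3(w=9) 3-5(w=3) 3-6(w=1)}
step 5: add edge 1-2 (w=8); MST = {0-1(w=8) 0-3(w=9) 1-2(w=8) 3-5(w=3) 3-6(w=1)}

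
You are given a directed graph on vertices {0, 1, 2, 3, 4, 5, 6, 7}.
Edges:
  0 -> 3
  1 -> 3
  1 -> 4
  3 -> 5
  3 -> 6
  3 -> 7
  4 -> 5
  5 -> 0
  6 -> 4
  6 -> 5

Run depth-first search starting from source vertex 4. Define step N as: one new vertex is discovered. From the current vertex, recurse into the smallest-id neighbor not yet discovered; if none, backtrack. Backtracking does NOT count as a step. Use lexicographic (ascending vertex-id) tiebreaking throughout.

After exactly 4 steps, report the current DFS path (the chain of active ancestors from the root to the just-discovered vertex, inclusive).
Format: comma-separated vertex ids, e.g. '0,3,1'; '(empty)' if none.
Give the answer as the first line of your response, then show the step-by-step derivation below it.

4,5,0,3

step 1: discover 4; path=4; order=4
step 2: discover 5; path=4>5; order=4,5
step 3: discover 0; path=4>5>0; order=4,5,0
step 4: discover 3; path=4>5>0>3; order=4,5,0,3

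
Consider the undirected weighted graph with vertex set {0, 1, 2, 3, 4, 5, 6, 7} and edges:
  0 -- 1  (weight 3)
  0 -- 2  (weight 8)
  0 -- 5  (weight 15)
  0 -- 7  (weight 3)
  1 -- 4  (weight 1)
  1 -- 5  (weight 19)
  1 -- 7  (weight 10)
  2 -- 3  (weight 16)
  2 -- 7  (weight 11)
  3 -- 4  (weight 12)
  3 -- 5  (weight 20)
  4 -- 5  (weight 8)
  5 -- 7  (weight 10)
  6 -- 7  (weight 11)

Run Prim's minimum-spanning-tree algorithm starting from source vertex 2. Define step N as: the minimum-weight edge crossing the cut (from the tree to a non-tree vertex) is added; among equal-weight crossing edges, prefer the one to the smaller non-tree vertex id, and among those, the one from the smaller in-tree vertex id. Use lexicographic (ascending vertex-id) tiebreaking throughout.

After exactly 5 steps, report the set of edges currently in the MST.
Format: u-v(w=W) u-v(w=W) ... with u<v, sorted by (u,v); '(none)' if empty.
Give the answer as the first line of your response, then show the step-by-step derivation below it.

0-1(w=3) 0-2(w=8) 0-7(w=3) 1-4(w=1) 4-5(w=8)

step 1: add edge 0-2 (w=8); MST = {0-2(w=8)}
step 2: add edge 0-1 (w=3); MST = {0-1(w=3) 0-2(w=8)}
step 3: add edge 1-4 (w=1); MST = {0-1(w=3) 0-2(w=8) 1-4(w=1)}
step 4: add edge 0-7 (w=3); MST = {0-1(w=3) 0-2(w=8) 0-7(w=3) 1-4(w=1)}
step 5: add edge 4-5 (w=8); MST = {0-1(w=3) 0-2(w=8) 0-7(w=3) 1-4(w=1) 4-5(w=8)}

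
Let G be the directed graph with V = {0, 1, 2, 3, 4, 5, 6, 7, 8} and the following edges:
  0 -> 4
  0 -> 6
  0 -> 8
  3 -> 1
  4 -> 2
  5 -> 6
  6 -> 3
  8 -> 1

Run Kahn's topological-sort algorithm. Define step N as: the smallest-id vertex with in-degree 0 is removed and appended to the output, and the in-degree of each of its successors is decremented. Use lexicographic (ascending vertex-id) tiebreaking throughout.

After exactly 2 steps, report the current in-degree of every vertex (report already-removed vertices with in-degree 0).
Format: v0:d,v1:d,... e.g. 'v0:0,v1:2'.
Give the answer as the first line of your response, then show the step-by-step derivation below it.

v0:0,v1:2,v2:0,v3:1,v4:0,v5:0,v6:1,v7:0,v8:0

step 1: output 0; order=[0]; indeg=(0,2,1,1,0,0,1,0,0)
step 2: output 4; order=[0,4]; indeg=(0,2,0,1,0,0,1,0,0)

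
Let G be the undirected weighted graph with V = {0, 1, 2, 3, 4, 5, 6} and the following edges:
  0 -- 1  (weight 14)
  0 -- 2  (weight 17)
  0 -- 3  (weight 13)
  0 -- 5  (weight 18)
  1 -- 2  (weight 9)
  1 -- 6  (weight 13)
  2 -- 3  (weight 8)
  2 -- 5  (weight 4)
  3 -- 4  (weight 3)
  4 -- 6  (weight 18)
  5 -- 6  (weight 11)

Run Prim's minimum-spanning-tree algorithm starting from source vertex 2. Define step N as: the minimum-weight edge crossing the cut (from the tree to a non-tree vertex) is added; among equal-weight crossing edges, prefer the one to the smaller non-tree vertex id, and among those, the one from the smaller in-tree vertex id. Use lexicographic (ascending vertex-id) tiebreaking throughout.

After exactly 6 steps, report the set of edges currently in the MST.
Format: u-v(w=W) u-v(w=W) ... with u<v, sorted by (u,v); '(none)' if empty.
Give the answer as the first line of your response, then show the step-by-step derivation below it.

0-3(w=13) 1-2(w=9) 2-3(w=8) 2-5(w=4) 3-4(w=3) 5-6(w=11)

step 1: add edge 2-5 (w=4); MST = {2-5(w=4)}
step 2: add edge 2-3 (w=8); MST = {2-3(w=8) 2-5(w=4)}
step 3: add edge 3-4 (w=3); MST = {2-3(w=8) 2-5(w=4) 3-4(w=3)}
step 4: add edge 1-2 (w=9); MST = {1-2(w=9) 2-3(w=8) 2-5(w=4) 3-4(w=3)}
step 5: add edge 5-6 (w=11); MST = {1-2(w=9) 2-3(w=8) 2-5(w=4) 3-4(w=3) 5-6(w=11)}
step 6: add edge 0-3 (w=13); MST = {0-3(w=13) 1-2(w=9) 2-3(w=8) 2-5(w=4) 3-4(w=3) 5-6(w=11)}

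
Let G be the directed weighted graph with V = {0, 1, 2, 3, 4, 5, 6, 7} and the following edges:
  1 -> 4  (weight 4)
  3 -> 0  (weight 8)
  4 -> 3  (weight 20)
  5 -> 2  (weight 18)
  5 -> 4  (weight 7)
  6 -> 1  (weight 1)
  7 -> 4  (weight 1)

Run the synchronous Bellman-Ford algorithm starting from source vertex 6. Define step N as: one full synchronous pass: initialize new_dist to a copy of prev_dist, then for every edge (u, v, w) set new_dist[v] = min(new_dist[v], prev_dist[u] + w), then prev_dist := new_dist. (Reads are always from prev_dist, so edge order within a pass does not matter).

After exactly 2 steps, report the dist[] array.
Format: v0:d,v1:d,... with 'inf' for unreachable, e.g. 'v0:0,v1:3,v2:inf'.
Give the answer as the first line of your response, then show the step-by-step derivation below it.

v0:inf,v1:1,v2:inf,v3:inf,v4:5,v5:inf,v6:0,v7:inf

step 1: dist = v0:inf,v1:1,v2:inf,v3:inf,v4:inf,v5:inf,v6:0,v7:inf
step 2: dist = v0:inf,v1:1,v2:inf,v3:inf,v4:5,v5:inf,v6:0,v7:inf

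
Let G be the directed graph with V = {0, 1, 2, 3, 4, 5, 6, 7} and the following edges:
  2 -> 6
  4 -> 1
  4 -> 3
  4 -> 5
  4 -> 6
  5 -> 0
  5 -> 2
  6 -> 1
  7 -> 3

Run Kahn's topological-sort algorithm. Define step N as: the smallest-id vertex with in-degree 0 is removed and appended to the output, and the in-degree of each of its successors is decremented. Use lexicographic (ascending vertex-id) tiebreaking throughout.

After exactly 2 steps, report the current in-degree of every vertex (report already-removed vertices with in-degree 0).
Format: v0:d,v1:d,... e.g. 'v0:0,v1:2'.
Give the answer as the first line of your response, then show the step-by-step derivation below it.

v0:0,v1:1,v2:0,v3:1,v4:0,v5:0,v6:1,v7:0

step 1: output 4; order=[4]; indeg=(1,1,1,1,0,0,1,0)
step 2: output 5; order=[4,5]; indeg=(0,1,0,1,0,0,1,0)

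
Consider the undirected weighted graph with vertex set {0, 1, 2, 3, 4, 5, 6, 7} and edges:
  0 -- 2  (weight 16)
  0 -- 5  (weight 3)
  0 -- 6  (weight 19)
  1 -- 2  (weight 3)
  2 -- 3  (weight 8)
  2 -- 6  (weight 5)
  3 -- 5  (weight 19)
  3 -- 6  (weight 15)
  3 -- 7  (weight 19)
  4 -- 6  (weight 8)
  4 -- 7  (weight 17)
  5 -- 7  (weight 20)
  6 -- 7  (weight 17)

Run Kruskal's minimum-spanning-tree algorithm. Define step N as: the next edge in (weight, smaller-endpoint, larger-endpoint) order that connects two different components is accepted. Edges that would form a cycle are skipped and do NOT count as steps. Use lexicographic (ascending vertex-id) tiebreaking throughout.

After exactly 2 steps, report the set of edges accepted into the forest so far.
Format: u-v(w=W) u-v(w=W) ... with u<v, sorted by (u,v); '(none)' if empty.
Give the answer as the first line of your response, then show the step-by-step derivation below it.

0-5(w=3) 1-2(w=3)

step 1: add edge 0-5 (w=3); MST = {0-5(w=3)}
step 2: add edge 1-2 (w=3); MST = {0-5(w=3) 1-2(w=3)}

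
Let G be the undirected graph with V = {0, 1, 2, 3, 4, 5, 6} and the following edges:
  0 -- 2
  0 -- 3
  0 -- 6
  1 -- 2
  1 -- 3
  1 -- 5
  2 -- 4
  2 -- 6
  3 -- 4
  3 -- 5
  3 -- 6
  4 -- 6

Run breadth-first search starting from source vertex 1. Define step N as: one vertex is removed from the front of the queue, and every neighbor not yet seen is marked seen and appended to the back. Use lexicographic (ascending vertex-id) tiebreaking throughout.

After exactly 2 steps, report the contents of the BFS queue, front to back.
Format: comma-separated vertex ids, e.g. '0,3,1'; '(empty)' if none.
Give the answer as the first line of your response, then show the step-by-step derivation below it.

3,5,0,4,6

step 1: dequeue 1; queue=[2,3,5]; order=1
step 2: dequeue 2; queue=[3,5,0,4,6]; order=1,2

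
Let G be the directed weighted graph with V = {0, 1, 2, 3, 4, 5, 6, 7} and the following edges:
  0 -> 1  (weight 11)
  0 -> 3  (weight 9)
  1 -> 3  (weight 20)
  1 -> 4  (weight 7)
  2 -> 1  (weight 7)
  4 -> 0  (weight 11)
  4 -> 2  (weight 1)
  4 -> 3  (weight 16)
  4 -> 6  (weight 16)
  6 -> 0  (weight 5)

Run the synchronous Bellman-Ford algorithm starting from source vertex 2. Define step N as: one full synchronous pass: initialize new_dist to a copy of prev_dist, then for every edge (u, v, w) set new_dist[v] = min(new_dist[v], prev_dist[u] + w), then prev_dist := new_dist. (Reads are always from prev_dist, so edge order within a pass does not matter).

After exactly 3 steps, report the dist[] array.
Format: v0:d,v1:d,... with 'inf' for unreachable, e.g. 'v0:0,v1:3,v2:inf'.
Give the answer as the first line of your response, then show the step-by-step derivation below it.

v0:25,v1:7,v2:0,v3:27,v4:14,v5:inf,v6:30,v7:inf

step 1: dist = v0:inf,v1:7,v2:0,v3:inf,v4:inf,v5:inf,v6:inf,v7:inf
step 2: dist = v0:inf,v1:7,v2:0,v3:27,v4:14,v5:inf,v6:inf,v7:inf
step 3: dist = v0:25,v1:7,v2:0,v3:27,v4:14,v5:inf,v6:30,v7:inf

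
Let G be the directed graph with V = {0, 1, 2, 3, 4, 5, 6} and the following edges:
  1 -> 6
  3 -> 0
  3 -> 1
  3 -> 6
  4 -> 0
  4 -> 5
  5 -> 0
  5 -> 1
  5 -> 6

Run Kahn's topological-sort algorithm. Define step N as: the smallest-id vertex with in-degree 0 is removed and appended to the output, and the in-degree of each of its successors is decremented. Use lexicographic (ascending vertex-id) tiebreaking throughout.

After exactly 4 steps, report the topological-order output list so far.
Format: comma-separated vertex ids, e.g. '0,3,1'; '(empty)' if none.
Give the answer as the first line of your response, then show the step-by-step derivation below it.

2,3,4,5

step 1: output 2; order=[2]; indeg=(3,2,0,0,0,1,3)
step 2: output 3; order=[2,3]; indeg=(2,1,0,0,0,1,2)
step 3: output 4; order=[2,3,4]; indeg=(1,1,0,0,0,0,2)
step 4: output 5; order=[2,3,4,5]; indeg=(0,0,0,0,0,0,1)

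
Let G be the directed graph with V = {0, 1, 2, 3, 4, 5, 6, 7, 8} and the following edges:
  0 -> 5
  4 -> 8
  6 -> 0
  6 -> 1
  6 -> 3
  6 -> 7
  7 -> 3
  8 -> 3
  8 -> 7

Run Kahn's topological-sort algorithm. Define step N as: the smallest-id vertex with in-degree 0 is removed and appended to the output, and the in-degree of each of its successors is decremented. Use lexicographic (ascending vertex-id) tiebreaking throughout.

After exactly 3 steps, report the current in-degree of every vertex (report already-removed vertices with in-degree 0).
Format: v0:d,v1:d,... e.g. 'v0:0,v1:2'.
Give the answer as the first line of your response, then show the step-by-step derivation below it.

v0:0,v1:0,v2:0,v3:2,v4:0,v5:1,v6:0,v7:1,v8:0

step 1: output 2; order=[2]; indeg=(1,1,0,3,0,1,0,2,1)
step 2: output 4; order=[2,4]; indeg=(1,1,0,3,0,1,0,2,0)
step 3: output 6; order=[2,4,6]; indeg=(0,0,0,2,0,1,0,1,0)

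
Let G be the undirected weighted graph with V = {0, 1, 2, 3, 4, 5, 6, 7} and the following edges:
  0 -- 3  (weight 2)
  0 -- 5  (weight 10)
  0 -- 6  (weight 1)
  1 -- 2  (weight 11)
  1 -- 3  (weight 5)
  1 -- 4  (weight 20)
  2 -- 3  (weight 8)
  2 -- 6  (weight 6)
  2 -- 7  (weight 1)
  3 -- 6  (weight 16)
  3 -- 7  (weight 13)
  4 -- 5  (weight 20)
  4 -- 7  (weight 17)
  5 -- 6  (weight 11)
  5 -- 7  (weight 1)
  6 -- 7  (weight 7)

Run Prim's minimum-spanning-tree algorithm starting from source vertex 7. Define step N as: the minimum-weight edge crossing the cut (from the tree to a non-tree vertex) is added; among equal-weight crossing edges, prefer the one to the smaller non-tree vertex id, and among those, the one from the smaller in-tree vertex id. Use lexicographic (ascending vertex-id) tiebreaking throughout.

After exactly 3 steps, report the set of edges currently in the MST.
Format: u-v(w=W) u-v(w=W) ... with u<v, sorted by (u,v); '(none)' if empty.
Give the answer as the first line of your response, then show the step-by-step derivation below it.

2-6(w=6) 2-7(w=1) 5-7(w=1)

step 1: add edge 2-7 (w=1); MST = {2-7(w=1)}
step 2: add edge 5-7 (w=1); MST = {2-7(w=1) 5-7(w=1)}
step 3: add edge 2-6 (w=6); MST = {2-6(w=6) 2-7(w=1) 5-7(w=1)}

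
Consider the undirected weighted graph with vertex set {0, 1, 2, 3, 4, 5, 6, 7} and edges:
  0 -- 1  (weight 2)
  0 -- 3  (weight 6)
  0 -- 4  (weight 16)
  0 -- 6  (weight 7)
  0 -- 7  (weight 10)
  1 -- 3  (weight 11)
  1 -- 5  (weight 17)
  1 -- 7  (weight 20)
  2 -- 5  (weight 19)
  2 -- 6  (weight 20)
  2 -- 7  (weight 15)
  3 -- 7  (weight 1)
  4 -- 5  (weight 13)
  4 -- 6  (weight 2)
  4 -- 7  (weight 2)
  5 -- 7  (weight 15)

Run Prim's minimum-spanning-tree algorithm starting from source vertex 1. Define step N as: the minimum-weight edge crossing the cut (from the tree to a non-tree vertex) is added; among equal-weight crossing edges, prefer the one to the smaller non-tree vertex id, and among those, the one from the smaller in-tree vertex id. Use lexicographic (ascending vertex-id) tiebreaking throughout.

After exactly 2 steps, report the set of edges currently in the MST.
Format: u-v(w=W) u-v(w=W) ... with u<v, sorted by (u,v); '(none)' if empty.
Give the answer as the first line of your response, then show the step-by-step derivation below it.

0-1(w=2) 0-3(w=6)

step 1: add edge 0-1 (w=2); MST = {0-1(w=2)}
step 2: add edge 0-3 (w=6); MST = {0-1(w=2) 0-3(w=6)}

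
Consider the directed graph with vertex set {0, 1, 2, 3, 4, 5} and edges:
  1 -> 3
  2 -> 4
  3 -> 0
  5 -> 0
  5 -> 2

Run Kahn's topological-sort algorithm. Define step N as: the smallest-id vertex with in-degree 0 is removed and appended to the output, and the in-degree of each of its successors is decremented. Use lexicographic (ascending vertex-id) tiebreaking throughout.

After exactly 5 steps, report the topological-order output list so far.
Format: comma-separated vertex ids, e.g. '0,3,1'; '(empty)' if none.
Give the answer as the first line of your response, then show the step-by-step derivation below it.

1,3,5,0,2

step 1: output 1; order=[1]; indeg=(2,0,1,0,1,0)
step 2: output 3; order=[1,3]; indeg=(1,0,1,0,1,0)
step 3: output 5; order=[1,3,5]; indeg=(0,0,0,0,1,0)
step 4: output 0; order=[1,3,5,0]; indeg=(0,0,0,0,1,0)
step 5: output 2; order=[1,3,5,0,2]; indeg=(0,0,0,0,0,0)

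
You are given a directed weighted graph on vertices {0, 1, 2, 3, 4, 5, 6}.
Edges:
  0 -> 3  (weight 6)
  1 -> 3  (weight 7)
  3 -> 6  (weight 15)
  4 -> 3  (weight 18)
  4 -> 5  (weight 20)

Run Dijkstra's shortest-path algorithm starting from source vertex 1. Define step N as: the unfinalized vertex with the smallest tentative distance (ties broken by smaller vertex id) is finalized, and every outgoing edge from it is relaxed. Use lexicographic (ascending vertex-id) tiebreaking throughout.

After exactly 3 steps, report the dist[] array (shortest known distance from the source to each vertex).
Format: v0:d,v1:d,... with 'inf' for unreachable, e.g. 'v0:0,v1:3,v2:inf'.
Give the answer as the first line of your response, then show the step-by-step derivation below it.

v0:inf,v1:0,v2:inf,v3:7,v4:inf,v5:inf,v6:22

step 1: dist = v0:inf,v1:0,v2:inf,v3:7,v4:inf,v5:inf,v6:inf
step 2: dist = v0:inf,v1:0,v2:inf,v3:7,v4:inf,v5:inf,v6:22
step 3: dist = v0:inf,v1:0,v2:inf,v3:7,v4:inf,v5:inf,v6:22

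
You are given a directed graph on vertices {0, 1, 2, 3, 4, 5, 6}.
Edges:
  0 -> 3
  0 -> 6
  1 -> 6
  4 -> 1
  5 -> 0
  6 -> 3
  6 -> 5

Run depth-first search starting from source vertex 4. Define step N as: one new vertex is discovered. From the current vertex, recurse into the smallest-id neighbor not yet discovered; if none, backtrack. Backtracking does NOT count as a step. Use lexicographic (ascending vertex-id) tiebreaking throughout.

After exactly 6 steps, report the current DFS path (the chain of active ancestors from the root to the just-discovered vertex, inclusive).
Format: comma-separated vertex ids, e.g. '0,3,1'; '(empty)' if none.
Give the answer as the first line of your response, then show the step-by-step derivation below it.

4,1,6,5,0

step 1: discover 4; path=4; order=4
step 2: discover 1; path=4>1; order=4,1
step 3: discover 6; path=4>1>6; order=4,1,6
step 4: discover 3; path=4>1>6>3; order=4,1,6,3
step 5: discover 5; path=4>1>6>5; order=4,1,6,3,5
step 6: discover 0; path=4>1>6>5>0; order=4,1,6,3,5,0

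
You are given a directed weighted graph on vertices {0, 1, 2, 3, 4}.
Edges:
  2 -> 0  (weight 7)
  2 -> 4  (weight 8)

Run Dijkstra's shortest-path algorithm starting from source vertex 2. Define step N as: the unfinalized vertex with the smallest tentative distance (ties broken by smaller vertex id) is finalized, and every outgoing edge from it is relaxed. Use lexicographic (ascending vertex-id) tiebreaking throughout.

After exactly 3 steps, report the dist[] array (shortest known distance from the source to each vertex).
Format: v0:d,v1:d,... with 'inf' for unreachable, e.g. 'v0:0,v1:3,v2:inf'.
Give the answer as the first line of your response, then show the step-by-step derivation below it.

v0:7,v1:inf,v2:0,v3:inf,v4:8

step 1: dist = v0:7,v1:inf,v2:0,v3:inf,v4:8
step 2: dist = v0:7,v1:inf,v2:0,v3:inf,v4:8
step 3: dist = v0:7,v1:inf,v2:0,v3:inf,v4:8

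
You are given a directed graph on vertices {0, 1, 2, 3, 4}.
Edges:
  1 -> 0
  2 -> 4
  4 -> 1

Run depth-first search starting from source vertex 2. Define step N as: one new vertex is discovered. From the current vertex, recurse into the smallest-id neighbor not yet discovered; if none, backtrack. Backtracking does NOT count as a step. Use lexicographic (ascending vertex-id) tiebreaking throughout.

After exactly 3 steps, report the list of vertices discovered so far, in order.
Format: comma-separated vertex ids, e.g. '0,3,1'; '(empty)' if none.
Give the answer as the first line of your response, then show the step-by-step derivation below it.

2,4,1

step 1: discover 2; path=2; order=2
step 2: discover 4; path=2>4; order=2,4
step 3: discover 1; path=2>4>1; order=2,4,1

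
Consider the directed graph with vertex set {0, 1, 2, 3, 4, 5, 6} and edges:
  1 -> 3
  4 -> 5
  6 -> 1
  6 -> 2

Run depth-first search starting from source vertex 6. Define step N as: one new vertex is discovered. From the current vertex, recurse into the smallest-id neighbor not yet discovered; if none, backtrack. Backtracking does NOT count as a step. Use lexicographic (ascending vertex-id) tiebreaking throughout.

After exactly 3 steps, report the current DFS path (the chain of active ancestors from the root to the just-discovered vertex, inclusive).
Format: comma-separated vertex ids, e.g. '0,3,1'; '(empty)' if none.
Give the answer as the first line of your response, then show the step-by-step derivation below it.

6,1,3

step 1: discover 6; path=6; order=6
step 2: discover 1; path=6>1; order=6,1
step 3: discover 3; path=6>1>3; order=6,1,3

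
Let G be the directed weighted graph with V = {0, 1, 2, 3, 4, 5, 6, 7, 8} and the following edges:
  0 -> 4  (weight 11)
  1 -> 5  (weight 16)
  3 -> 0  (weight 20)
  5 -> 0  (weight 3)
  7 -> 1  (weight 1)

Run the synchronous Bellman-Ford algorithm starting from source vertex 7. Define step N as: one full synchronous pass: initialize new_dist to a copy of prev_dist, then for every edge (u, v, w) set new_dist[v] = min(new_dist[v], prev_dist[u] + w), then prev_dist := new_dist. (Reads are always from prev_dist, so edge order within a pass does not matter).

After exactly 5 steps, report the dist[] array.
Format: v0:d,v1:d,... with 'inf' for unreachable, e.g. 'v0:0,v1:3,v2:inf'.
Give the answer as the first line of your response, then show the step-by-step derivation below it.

v0:20,v1:1,v2:inf,v3:inf,v4:31,v5:17,v6:inf,v7:0,v8:inf

step 1: dist = v0:inf,v1:1,v2:inf,v3:inf,v4:inf,v5:inf,v6:inf,v7:0,v8:inf
step 2: dist = v0:inf,v1:1,v2:inf,v3:inf,v4:inf,v5:17,v6:inf,v7:0,v8:inf
step 3: dist = v0:20,v1:1,v2:inf,v3:inf,v4:inf,v5:17,v6:inf,v7:0,v8:inf
step 4: dist = v0:20,v1:1,v2:inf,v3:inf,v4:31,v5:17,v6:inf,v7:0,v8:inf
step 5: dist = v0:20,v1:1,v2:inf,v3:inf,v4:31,v5:17,v6:inf,v7:0,v8:inf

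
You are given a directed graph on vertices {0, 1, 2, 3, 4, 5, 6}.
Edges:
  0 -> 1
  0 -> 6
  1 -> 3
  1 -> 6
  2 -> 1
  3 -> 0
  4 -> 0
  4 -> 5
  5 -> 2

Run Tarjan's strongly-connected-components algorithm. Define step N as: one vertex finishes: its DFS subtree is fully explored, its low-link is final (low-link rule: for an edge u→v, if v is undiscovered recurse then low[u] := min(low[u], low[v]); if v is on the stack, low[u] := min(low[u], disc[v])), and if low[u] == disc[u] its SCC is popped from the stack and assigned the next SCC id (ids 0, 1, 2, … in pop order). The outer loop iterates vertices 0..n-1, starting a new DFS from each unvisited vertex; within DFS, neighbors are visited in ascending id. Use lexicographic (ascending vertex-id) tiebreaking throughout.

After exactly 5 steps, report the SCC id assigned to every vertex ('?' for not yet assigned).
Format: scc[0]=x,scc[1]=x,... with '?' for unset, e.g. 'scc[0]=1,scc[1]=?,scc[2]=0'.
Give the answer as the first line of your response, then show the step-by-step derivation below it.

scc[0]=1,scc[1]=1,scc[2]=2,scc[3]=1,scc[4]=?,scc[5]=?,scc[6]=0

step 1: low=(low[0]=0,low[1]=1,low[2]=?,low[3]=0,low[4]=?,low[5]=?,low[6]=?); scc=(scc[0]=?,scc[1]=?,scc[2]=?,scc[3]=?,scc[4]=?,scc[5]=?,scc[6]=?)
step 2: low=(low[0]=0,low[1]=0,low[2]=?,low[3]=0,low[4]=?,low[5]=?,low[6]=3); scc=(scc[0]=?,scc[1]=?,scc[2]=?,scc[3]=?,scc[4]=?,scc[5]=?,scc[6]=0)
step 3: low=(low[0]=0,low[1]=0,low[2]=?,low[3]=0,low[4]=?,low[5]=?,low[6]=3); scc=(scc[0]=?,scc[1]=?,scc[2]=?,scc[3]=?,scc[4]=?,scc[5]=?,scc[6]=0)
step 4: low=(low[0]=0,low[1]=0,low[2]=?,low[3]=0,low[4]=?,low[5]=?,low[6]=3); scc=(scc[0]=1,scc[1]=1,scc[2]=?,scc[3]=1,scc[4]=?,scc[5]=?,scc[6]=0)
step 5: low=(low[0]=0,low[1]=0,low[2]=4,low[3]=0,low[4]=?,low[5]=?,low[6]=3); scc=(scc[0]=1,scc[1]=1,scc[2]=2,scc[3]=1,scc[4]=?,scc[5]=?,scc[6]=0)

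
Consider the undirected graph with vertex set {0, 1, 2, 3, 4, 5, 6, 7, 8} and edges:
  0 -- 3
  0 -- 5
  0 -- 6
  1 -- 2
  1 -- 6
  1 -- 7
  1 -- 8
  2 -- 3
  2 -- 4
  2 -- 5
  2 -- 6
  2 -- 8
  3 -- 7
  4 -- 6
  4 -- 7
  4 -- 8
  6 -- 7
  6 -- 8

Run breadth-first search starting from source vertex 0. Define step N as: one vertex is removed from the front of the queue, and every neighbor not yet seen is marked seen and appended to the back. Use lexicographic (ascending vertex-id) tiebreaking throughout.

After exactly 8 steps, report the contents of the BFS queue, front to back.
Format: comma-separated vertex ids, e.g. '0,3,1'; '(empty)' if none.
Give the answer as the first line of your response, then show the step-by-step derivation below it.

8

step 1: dequeue 0; queue=[3,5,6]; order=0
step 2: dequeue 3; queue=[5,6,2,7]; order=0,3
step 3: dequeue 5; queue=[6,2,7]; order=0,3,5
step 4: dequeue 6; queue=[2,7,1,4,8]; order=0,3,5,6
step 5: dequeue 2; queue=[7,1,4,8]; order=0,3,5,6,2
step 6: dequeue 7; queue=[1,4,8]; order=0,3,5,6,2,7
step 7: dequeue 1; queue=[4,8]; order=0,3,5,6,2,7,1
step 8: dequeue 4; queue=[8]; order=0,3,5,6,2,7,1,4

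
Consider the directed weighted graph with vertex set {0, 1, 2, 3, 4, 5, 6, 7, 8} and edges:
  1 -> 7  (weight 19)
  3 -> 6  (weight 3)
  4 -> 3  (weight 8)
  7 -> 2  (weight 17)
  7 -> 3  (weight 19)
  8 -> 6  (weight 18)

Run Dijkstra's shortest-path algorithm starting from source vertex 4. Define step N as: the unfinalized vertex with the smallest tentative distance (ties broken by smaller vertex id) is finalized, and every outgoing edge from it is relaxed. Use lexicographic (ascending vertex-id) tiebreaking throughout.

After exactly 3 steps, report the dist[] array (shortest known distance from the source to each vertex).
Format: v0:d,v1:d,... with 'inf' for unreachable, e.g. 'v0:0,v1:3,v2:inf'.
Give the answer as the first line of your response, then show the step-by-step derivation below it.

v0:inf,v1:inf,v2:inf,v3:8,v4:0,v5:inf,v6:11,v7:inf,v8:inf

step 1: dist = v0:inf,v1:inf,v2:inf,v3:8,v4:0,v5:inf,v6:inf,v7:inf,v8:inf
step 2: dist = v0:inf,v1:inf,v2:inf,v3:8,v4:0,v5:inf,v6:11,v7:inf,v8:inf
step 3: dist = v0:inf,v1:inf,v2:inf,v3:8,v4:0,v5:inf,v6:11,v7:inf,v8:inf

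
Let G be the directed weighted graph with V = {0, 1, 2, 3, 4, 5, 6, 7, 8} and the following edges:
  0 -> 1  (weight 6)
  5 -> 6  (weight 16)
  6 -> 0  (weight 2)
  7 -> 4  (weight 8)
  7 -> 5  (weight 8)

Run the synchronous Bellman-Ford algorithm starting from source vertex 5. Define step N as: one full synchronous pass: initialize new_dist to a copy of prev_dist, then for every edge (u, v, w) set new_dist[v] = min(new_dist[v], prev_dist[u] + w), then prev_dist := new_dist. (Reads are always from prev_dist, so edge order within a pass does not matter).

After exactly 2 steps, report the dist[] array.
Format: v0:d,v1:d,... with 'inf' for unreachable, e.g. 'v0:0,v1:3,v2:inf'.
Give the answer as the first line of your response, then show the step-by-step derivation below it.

v0:18,v1:inf,v2:inf,v3:inf,v4:inf,v5:0,v6:16,v7:inf,v8:inf

step 1: dist = v0:inf,v1:inf,v2:inf,v3:inf,v4:inf,v5:0,v6:16,v7:inf,v8:inf
step 2: dist = v0:18,v1:inf,v2:inf,v3:inf,v4:inf,v5:0,v6:16,v7:inf,v8:inf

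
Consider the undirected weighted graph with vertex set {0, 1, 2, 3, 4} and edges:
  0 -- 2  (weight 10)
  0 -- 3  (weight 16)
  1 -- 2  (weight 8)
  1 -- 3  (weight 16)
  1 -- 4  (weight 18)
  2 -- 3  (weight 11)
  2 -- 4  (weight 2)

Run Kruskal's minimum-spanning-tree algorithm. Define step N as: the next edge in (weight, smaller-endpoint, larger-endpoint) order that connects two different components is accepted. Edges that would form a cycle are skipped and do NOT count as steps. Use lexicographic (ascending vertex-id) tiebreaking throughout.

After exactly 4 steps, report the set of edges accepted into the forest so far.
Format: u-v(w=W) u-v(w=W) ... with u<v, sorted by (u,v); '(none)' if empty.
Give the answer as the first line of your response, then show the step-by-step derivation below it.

0-2(w=10) 1-2(w=8) 2-3(w=11) 2-4(w=2)

step 1: add edge 2-4 (w=2); MST = {2-4(w=2)}
step 2: add edge 1-2 (w=8); MST = {1-2(w=8) 2-4(w=2)}
step 3: add edge 0-2 (w=10); MST = {0-2(w=10) 1-2(w=8) 2-4(w=2)}
step 4: add edge 2-3 (w=11); MST = {0-2(w=10) 1-2(w=8) 2-3(w=11) 2-4(w=2)}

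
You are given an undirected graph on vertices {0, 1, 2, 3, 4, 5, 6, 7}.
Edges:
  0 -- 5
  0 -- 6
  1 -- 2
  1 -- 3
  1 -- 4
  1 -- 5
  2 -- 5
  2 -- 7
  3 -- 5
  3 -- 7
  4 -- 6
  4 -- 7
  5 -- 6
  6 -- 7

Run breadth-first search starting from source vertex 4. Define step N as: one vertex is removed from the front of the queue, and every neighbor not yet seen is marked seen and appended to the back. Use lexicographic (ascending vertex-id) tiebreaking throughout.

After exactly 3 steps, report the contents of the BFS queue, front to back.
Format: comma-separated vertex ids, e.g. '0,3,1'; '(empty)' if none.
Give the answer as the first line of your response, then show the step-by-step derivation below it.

7,2,3,5,0

step 1: dequeue 4; queue=[1,6,7]; order=4
step 2: dequeue 1; queue=[6,7,2,3,5]; order=4,1
step 3: dequeue 6; queue=[7,2,3,5,0]; order=4,1,6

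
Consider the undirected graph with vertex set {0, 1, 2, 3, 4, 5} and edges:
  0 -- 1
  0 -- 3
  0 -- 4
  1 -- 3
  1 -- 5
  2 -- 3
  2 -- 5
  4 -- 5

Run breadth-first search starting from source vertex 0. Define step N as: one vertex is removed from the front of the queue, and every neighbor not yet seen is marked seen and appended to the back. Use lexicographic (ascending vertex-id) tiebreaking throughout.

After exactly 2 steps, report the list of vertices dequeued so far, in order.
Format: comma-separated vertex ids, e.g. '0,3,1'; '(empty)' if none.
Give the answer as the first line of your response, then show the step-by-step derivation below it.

0,1

step 1: dequeue 0; queue=[1,3,4]; order=0
step 2: dequeue 1; queue=[3,4,5]; order=0,1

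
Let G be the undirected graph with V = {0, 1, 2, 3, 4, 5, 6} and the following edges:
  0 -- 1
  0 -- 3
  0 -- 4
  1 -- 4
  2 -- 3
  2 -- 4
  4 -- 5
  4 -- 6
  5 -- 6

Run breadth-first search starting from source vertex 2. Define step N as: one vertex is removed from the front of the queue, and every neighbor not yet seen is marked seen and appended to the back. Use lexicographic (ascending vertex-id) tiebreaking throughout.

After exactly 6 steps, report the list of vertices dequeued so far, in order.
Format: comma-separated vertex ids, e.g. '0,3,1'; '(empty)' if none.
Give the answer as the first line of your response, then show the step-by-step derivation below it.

2,3,4,0,1,5

step 1: dequeue 2; queue=[3,4]; order=2
step 2: dequeue 3; queue=[4,0]; order=2,3
step 3: dequeue 4; queue=[0,1,5,6]; order=2,3,4
step 4: dequeue 0; queue=[1,5,6]; order=2,3,4,0
step 5: dequeue 1; queue=[5,6]; order=2,3,4,0,1
step 6: dequeue 5; queue=[6]; order=2,3,4,0,1,5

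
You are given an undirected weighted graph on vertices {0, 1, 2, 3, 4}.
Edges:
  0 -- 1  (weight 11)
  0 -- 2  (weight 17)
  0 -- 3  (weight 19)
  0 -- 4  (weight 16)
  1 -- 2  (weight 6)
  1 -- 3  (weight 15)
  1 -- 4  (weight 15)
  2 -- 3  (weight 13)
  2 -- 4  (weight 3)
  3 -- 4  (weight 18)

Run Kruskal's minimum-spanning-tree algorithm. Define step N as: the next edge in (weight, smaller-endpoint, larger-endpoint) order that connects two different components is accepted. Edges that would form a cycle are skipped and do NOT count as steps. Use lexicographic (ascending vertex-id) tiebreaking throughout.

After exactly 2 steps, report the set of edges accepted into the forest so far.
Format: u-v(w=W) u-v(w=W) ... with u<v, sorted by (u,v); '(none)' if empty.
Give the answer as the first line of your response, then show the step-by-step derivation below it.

1-2(w=6) 2-4(w=3)

step 1: add edge 2-4 (w=3); MST = {2-4(w=3)}
step 2: add edge 1-2 (w=6); MST = {1-2(w=6) 2-4(w=3)}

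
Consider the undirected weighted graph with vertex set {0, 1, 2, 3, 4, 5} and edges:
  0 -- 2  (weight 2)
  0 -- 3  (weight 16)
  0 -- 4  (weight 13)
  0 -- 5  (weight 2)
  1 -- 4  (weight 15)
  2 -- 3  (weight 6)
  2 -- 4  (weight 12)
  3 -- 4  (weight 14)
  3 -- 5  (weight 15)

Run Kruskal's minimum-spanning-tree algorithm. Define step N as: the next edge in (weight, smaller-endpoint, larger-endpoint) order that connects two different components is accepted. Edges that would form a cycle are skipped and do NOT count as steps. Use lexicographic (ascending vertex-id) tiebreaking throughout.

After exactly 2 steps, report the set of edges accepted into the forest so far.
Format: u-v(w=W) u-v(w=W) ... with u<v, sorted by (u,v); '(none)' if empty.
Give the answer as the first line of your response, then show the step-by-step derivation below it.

0-2(w=2) 0-5(w=2)

step 1: add edge 0-2 (w=2); MST = {0-2(w=2)}
step 2: add edge 0-5 (w=2); MST = {0-2(w=2) 0-5(w=2)}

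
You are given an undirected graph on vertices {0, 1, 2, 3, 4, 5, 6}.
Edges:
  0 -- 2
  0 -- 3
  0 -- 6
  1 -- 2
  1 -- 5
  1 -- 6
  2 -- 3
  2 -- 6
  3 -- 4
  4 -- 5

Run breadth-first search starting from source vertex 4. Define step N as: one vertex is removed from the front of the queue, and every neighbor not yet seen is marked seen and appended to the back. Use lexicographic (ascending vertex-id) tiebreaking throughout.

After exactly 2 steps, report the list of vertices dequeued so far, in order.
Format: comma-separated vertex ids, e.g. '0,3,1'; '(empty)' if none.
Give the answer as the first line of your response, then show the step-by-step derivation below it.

4,3

step 1: dequeue 4; queue=[3,5]; order=4
step 2: dequeue 3; queue=[5,0,2]; order=4,3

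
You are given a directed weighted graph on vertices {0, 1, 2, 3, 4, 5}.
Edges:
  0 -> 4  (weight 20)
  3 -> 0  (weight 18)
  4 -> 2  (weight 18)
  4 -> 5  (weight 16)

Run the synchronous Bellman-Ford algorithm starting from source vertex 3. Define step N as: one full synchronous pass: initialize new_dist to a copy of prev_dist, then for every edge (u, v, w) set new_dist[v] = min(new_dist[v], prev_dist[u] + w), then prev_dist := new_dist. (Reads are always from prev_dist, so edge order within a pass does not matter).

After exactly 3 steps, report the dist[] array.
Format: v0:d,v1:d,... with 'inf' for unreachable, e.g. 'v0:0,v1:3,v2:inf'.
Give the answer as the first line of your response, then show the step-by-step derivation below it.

v0:18,v1:inf,v2:56,v3:0,v4:38,v5:54

step 1: dist = v0:18,v1:inf,v2:inf,v3:0,v4:inf,v5:inf
step 2: dist = v0:18,v1:inf,v2:inf,v3:0,v4:38,v5:inf
step 3: dist = v0:18,v1:inf,v2:56,v3:0,v4:38,v5:54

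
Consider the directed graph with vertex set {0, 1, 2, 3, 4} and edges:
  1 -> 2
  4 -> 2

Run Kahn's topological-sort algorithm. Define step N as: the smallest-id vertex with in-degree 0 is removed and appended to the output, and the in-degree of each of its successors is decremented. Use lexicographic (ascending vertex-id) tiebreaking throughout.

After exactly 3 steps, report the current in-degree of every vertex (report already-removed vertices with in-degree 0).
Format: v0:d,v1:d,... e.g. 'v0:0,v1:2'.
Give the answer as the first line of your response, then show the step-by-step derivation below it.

v0:0,v1:0,v2:1,v3:0,v4:0

step 1: output 0; order=[0]; indeg=(0,0,2,0,0)
step 2: output 1; order=[0,1]; indeg=(0,0,1,0,0)
step 3: output 3; order=[0,1,3]; indeg=(0,0,1,0,0)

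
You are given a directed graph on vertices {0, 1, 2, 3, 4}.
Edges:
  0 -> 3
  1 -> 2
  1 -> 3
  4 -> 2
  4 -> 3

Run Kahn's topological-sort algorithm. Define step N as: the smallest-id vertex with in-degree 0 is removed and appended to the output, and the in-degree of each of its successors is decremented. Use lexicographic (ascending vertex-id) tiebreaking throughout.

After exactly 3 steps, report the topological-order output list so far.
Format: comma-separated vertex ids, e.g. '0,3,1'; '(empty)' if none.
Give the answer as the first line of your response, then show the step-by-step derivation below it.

0,1,4

step 1: output 0; order=[0]; indeg=(0,0,2,2,0)
step 2: output 1; order=[0,1]; indeg=(0,0,1,1,0)
step 3: output 4; order=[0,1,4]; indeg=(0,0,0,0,0)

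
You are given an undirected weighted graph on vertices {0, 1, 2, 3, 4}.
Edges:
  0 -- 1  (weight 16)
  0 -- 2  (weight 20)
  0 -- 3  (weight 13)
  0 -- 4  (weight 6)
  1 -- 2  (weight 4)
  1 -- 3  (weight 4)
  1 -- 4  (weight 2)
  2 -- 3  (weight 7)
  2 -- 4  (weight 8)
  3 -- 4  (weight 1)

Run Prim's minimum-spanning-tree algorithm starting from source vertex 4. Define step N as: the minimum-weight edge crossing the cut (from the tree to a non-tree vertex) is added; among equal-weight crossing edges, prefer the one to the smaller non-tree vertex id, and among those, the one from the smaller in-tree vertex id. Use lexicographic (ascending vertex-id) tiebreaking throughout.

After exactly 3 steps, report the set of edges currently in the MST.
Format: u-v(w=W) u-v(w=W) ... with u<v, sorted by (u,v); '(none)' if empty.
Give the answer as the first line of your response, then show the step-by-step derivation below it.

1-2(w=4) 1-4(w=2) 3-4(w=1)

step 1: add edge 3-4 (w=1); MST = {3-4(w=1)}
step 2: add edge 1-4 (w=2); MST = {1-4(w=2) 3-4(w=1)}
step 3: add edge 1-2 (w=4); MST = {1-2(w=4) 1-4(w=2) 3-4(w=1)}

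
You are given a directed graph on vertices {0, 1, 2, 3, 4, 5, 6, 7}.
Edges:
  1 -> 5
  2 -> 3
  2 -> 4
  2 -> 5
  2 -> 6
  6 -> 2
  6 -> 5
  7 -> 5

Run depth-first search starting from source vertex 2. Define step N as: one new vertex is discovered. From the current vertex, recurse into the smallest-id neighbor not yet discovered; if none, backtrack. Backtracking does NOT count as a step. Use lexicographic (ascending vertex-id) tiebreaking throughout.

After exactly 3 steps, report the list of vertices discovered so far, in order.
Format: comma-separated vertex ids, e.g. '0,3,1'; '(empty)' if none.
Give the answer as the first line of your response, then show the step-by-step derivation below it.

2,3,4

step 1: discover 2; path=2; order=2
step 2: discover 3; path=2>3; order=2,3
step 3: discover 4; path=2>4; order=2,3,4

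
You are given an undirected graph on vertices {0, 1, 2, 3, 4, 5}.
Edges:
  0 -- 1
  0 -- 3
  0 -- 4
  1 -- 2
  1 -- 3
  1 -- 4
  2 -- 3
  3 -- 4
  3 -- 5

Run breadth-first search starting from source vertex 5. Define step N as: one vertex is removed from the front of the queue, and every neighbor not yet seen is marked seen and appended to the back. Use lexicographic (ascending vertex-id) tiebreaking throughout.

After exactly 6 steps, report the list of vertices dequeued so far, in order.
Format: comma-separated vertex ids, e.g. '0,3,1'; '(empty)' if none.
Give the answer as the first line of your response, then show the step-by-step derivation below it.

5,3,0,1,2,4

step 1: dequeue 5; queue=[3]; order=5
step 2: dequeue 3; queue=[0,1,2,4]; order=5,3
step 3: dequeue 0; queue=[1,2,4]; order=5,3,0
step 4: dequeue 1; queue=[2,4]; order=5,3,0,1
step 5: dequeue 2; queue=[4]; order=5,3,0,1,2
step 6: dequeue 4; queue=[(empty)]; order=5,3,0,1,2,4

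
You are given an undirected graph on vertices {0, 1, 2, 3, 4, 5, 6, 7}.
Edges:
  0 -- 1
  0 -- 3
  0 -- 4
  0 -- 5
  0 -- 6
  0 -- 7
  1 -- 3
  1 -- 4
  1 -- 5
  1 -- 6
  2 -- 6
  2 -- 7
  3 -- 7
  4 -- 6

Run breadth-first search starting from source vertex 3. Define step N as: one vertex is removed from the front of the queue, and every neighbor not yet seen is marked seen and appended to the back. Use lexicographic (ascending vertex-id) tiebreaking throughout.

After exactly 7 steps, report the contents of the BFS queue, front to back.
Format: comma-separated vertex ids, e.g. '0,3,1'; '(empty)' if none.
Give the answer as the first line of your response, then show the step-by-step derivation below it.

2

step 1: dequeue 3; queue=[0,1,7]; order=3
step 2: dequeue 0; queue=[1,7,4,5,6]; order=3,0
step 3: dequeue 1; queue=[7,4,5,6]; order=3,0,1
step 4: dequeue 7; queue=[4,5,6,2]; order=3,0,1,7
step 5: dequeue 4; queue=[5,6,2]; order=3,0,1,7,4
step 6: dequeue 5; queue=[6,2]; order=3,0,1,7,4,5
step 7: dequeue 6; queue=[2]; order=3,0,1,7,4,5,6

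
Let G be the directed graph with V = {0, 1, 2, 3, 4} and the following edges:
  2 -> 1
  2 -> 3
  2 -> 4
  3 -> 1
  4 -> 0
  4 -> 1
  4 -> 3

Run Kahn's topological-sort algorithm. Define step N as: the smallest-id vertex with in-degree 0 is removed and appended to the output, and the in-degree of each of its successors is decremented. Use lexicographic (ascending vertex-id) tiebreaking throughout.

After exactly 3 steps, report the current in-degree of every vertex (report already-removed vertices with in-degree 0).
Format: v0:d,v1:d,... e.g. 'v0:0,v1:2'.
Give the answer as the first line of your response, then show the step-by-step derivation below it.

v0:0,v1:1,v2:0,v3:0,v4:0

step 1: output 2; order=[2]; indeg=(1,2,0,1,0)
step 2: output 4; order=[2,4]; indeg=(0,1,0,0,0)
step 3: output 0; order=[2,4,0]; indeg=(0,1,0,0,0)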